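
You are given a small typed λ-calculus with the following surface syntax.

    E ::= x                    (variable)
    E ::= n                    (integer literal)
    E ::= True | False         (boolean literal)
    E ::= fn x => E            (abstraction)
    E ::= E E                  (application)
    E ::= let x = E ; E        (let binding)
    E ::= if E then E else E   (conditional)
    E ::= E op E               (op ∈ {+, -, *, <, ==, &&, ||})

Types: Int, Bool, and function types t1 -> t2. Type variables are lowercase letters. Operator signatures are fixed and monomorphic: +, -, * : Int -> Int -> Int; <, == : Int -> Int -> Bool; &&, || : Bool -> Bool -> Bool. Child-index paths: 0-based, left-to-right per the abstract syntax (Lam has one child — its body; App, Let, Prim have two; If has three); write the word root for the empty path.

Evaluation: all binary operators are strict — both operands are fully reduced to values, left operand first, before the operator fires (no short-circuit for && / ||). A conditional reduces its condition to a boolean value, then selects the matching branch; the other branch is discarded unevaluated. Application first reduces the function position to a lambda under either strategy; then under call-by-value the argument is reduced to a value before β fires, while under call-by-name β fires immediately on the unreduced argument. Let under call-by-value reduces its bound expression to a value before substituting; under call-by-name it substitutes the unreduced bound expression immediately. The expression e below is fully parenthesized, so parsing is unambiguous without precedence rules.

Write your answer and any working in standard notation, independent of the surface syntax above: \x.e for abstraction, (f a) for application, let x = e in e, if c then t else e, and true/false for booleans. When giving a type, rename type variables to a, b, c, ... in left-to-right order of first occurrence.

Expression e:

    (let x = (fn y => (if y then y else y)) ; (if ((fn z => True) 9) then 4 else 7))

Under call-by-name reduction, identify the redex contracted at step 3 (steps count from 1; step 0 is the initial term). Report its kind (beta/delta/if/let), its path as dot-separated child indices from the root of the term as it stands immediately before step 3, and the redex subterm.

Trace:
step 0: (let x = (\y.(if y then y else y)) in (if ((\z.true) 9) then 4 else 7))
step 1: [let@root] (if ((\z.true) 9) then 4 else 7)
step 2: [beta@0] (if true then 4 else 7)
step 3: [if@root] 4

Answer: if at root : (if true then 4 else 7)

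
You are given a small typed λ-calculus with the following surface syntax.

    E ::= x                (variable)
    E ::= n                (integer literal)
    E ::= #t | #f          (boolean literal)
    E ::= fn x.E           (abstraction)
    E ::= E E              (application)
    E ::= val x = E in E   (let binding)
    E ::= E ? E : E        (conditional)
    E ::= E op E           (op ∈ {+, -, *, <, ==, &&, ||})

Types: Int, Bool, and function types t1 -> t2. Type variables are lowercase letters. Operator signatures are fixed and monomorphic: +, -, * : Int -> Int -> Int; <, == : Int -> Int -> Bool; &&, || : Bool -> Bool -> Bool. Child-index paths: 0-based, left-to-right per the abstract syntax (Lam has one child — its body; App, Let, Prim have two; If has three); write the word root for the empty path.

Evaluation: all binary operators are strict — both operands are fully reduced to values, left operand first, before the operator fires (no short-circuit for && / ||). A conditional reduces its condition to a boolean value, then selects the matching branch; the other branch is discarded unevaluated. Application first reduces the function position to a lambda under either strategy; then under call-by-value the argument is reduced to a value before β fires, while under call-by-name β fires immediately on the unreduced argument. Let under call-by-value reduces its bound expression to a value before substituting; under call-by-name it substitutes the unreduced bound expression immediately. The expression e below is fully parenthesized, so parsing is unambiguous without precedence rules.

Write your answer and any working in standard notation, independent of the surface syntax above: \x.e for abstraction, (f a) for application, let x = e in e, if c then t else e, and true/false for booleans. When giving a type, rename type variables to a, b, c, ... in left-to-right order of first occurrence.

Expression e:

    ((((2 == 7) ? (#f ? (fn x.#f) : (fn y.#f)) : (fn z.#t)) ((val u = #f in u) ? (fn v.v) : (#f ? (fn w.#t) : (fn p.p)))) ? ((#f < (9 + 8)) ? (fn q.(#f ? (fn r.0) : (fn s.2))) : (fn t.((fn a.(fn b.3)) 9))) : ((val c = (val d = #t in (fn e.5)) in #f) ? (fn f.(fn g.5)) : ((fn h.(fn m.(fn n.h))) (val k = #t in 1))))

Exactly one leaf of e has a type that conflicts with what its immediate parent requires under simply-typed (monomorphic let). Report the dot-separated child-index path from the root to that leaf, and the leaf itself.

Answer: 1.0.0 : false

Working:
  unify Int ~ Int
  unify Int ~ Int
  unify Bool ~ Bool
  unify Bool ~ Bool
\x._ : a -> Bool
\y._ : b -> Bool
  unify a -> Bool ~ b -> Bool
  unify a ~ b
  unify Bool ~ Bool
\z._ : c -> Bool
  unify b -> Bool ~ c -> Bool
  unify b ~ c
  unify Bool ~ Bool
let u : Bool
u : Bool
  unify Bool ~ Bool
v : d
\v._ : d -> d
  unify Bool ~ Bool
\w._ : e -> Bool
p : f
\p._ : f -> f
  unify e -> Bool ~ f -> f
  unify e ~ f
  unify Bool ~ f
  unify d -> d ~ Bool -> Bool
  unify d ~ Bool
  unify Bool ~ Bool
  unify c -> Bool ~ (Bool -> Bool) -> g
  unify c ~ Bool -> Bool
  unify Bool ~ g
_ _ : Bool
  unify Bool ~ Bool
  unify Bool ~ Int
  FAIL: mismatch Bool ~ Int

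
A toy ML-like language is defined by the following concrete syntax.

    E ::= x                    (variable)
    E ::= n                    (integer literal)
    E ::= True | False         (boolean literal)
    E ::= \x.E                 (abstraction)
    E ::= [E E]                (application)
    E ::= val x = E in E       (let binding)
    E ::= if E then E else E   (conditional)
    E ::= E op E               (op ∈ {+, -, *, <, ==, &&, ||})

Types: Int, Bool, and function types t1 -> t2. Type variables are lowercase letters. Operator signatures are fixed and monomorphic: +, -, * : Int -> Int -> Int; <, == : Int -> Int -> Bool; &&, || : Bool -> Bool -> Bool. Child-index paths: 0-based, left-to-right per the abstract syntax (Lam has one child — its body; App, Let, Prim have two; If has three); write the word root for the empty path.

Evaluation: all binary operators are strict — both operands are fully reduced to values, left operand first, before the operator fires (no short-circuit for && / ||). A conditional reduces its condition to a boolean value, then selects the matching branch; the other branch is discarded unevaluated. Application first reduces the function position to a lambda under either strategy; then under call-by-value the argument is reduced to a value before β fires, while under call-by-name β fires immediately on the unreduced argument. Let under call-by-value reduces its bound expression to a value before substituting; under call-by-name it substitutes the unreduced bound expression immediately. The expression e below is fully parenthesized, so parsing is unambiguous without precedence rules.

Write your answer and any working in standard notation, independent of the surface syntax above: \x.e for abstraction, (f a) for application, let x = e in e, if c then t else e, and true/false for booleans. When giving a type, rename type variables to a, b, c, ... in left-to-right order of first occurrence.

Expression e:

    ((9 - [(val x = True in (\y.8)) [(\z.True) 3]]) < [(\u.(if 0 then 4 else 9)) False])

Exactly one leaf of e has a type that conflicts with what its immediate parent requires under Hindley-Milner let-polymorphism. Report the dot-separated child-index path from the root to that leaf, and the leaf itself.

Answer: 1.0.0.0 : 0

Trace:
  unify Int ~ Int
let x : Bool
\y._ : a -> Int
\z._ : b -> Bool
  unify b -> Bool ~ Int -> c
  unify b ~ Int
  unify Bool ~ c
_ _ : Bool
  unify a -> Int ~ Bool -> d
  unify a ~ Bool
  unify Int ~ d
_ _ : Int
  unify Int ~ Int
  unify Int ~ Int
  unify Int ~ Bool
  FAIL: mismatch Int ~ Bool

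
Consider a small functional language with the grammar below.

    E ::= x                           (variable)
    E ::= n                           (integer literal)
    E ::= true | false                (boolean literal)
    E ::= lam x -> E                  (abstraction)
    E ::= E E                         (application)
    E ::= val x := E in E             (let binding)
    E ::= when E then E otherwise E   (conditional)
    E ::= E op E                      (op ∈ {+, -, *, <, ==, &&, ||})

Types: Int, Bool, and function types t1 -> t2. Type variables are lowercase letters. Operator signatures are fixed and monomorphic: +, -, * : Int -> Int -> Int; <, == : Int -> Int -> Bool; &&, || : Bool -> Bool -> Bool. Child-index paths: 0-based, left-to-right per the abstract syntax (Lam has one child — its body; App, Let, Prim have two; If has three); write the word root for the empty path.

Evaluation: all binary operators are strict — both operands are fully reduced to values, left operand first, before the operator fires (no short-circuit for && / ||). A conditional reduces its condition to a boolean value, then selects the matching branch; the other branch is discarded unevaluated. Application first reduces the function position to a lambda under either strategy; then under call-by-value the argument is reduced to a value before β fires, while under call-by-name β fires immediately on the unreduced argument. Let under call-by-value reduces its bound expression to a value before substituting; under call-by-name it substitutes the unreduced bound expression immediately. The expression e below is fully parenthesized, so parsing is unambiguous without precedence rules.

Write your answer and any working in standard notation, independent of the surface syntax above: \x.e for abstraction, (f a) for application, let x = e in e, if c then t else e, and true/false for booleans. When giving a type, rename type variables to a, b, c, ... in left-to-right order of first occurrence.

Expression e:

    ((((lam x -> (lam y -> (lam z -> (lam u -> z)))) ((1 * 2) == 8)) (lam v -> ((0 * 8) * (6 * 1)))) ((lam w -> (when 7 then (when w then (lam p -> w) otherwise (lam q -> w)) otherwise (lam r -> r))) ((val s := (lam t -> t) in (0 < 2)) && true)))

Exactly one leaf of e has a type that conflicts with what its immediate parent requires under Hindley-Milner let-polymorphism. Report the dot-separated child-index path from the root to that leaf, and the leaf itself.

Trace:
z : c
\u._ : d -> c
\z._ : c -> d -> c
\y._ : b -> c -> d -> c
\x._ : a -> b -> c -> d -> c
  unify Int ~ Int
  unify Int ~ Int
  unify Int ~ Int
  unify Int ~ Int
  unify a -> b -> c -> d -> c ~ Bool -> e
  unify a ~ Bool
  unify b -> c -> d -> c ~ e
_ _ : b -> c -> d -> c
  unify Int ~ Int
  unify Int ~ Int
  unify Int ~ Int
  unify Int ~ Int
  unify Int ~ Int
  unify Int ~ Int
\v._ : f -> Int
  unify b -> c -> d -> c ~ (f -> Int) -> g
  unify b ~ f -> Int
  unify c -> d -> c ~ g
_ _ : c -> d -> c
  unify Int ~ Bool
  FAIL: mismatch Int ~ Bool

Answer: 1.0.0.0 : 7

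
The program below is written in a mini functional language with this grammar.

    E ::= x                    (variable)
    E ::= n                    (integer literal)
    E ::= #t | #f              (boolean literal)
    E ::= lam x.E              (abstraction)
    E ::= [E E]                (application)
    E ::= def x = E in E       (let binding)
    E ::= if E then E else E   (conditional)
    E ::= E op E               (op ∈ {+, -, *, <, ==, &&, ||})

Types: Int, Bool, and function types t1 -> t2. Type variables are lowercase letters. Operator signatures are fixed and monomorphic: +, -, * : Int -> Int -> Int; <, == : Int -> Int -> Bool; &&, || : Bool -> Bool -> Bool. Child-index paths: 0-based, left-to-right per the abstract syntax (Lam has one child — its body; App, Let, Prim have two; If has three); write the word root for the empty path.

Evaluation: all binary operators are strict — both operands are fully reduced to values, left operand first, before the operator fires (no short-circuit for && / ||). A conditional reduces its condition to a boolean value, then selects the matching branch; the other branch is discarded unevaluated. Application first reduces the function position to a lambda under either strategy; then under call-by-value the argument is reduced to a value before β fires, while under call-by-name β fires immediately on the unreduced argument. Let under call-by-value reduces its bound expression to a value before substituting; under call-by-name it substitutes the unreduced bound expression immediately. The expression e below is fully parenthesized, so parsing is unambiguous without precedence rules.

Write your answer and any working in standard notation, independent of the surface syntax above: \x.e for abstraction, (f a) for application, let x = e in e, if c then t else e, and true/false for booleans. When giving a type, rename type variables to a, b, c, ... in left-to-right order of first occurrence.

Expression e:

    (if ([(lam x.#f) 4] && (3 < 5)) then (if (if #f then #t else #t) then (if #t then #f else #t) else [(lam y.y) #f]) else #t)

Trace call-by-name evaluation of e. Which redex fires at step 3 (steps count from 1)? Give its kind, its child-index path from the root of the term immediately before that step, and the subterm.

Answer: delta at 0 : (false && true)

Working:
step 0: (if (((\x.false) 4) && (3 < 5)) then (if (if false then true else true) then (if true then false else true) else ((\y.y) false)) else true)
step 1: [beta@0.0] (if (false && (3 < 5)) then (if (if false then true else true) then (if true then false else true) else ((\y.y) false)) else true)
step 2: [delta@0.1] (if (false && true) then (if (if false then true else true) then (if true then false else true) else ((\y.y) false)) else true)
step 3: [delta@0] (if false then (if (if false then true else true) then (if true then false else true) else ((\y.y) false)) else true)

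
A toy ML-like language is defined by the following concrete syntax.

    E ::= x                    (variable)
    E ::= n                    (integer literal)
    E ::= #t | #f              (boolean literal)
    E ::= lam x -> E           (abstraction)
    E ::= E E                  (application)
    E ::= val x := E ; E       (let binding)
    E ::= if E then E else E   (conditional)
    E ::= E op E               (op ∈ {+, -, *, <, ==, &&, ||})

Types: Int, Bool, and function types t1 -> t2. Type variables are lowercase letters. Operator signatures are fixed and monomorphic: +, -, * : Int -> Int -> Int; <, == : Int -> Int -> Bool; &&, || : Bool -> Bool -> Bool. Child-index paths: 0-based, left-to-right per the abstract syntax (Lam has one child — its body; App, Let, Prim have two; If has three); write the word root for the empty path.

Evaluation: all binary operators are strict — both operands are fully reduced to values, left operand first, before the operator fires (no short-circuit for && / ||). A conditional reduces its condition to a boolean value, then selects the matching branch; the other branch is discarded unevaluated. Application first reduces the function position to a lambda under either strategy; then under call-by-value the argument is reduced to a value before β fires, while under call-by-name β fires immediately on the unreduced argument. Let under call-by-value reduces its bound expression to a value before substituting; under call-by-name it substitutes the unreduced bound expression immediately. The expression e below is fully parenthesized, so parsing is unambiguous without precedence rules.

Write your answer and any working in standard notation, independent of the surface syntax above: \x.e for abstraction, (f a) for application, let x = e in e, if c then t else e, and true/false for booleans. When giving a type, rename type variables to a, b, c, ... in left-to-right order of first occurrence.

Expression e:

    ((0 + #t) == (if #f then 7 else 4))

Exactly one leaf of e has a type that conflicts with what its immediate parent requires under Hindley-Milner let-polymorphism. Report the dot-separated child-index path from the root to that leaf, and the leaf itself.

Answer: 0.1 : true

Working:
  unify Int ~ Int
  unify Bool ~ Int
  FAIL: mismatch Bool ~ Int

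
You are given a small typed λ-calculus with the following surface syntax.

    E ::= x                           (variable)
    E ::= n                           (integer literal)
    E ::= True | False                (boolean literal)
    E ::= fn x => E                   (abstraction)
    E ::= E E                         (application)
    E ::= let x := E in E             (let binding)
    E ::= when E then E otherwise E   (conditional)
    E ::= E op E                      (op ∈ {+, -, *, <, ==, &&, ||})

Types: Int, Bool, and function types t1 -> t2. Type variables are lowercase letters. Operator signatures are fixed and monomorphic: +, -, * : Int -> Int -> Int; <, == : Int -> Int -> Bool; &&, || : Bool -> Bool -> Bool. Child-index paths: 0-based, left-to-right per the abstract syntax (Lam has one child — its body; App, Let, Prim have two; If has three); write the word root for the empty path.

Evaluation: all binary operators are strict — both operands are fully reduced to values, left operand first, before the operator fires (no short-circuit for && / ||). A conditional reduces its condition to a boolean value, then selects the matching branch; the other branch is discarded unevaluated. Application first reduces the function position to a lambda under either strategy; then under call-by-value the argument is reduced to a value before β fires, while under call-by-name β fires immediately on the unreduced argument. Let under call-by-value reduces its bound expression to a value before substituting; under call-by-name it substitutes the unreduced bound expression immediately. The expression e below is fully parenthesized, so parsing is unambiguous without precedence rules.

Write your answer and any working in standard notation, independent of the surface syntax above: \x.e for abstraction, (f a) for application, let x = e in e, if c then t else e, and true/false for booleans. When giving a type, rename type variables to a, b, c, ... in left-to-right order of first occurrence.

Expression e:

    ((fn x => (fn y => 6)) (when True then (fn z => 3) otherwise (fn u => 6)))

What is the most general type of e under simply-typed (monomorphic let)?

Trace:
\y._ : b -> Int
\x._ : a -> b -> Int
  unify Bool ~ Bool
\z._ : c -> Int
\u._ : d -> Int
  unify c -> Int ~ d -> Int
  unify c ~ d
  unify Int ~ Int
  unify a -> b -> Int ~ (d -> Int) -> e
  unify a ~ d -> Int
  unify b -> Int ~ e
_ _ : b -> Int

Answer: a -> Int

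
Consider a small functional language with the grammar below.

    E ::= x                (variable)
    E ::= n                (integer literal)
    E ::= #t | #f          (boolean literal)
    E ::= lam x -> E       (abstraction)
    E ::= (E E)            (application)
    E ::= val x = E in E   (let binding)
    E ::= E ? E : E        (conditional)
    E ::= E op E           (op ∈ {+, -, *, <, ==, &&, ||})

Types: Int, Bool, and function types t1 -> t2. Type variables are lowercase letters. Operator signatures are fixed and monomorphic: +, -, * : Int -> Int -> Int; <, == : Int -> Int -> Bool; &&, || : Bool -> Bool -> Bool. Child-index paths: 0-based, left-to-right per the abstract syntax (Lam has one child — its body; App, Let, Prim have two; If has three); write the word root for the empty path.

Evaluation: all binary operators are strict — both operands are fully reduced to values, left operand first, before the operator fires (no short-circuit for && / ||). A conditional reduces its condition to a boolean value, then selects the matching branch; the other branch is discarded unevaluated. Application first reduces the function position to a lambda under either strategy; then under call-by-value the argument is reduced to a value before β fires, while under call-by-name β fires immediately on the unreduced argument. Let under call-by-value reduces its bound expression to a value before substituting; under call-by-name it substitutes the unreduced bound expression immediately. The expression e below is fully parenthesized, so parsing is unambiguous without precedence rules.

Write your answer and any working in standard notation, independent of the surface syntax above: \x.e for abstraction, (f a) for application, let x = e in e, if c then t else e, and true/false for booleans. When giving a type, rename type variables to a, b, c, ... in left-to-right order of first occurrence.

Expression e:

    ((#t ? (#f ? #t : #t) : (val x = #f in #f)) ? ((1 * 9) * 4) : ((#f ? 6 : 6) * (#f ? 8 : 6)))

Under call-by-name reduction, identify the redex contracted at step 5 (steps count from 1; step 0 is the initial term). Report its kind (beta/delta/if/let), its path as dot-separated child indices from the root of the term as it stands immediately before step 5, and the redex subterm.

Working:
step 0: (if (if true then (if false then true else true) else (let x = false in false)) then ((1 * 9) * 4) else ((if false then 6 else 6) * (if false then 8 else 6)))
step 1: [if@0] (if (if false then true else true) then ((1 * 9) * 4) else ((if false then 6 else 6) * (if false then 8 else 6)))
step 2: [if@0] (if true then ((1 * 9) * 4) else ((if false then 6 else 6) * (if false then 8 else 6)))
step 3: [if@root] ((1 * 9) * 4)
step 4: [delta@0] (9 * 4)
step 5: [delta@root] 36

Answer: delta at root : (9 * 4)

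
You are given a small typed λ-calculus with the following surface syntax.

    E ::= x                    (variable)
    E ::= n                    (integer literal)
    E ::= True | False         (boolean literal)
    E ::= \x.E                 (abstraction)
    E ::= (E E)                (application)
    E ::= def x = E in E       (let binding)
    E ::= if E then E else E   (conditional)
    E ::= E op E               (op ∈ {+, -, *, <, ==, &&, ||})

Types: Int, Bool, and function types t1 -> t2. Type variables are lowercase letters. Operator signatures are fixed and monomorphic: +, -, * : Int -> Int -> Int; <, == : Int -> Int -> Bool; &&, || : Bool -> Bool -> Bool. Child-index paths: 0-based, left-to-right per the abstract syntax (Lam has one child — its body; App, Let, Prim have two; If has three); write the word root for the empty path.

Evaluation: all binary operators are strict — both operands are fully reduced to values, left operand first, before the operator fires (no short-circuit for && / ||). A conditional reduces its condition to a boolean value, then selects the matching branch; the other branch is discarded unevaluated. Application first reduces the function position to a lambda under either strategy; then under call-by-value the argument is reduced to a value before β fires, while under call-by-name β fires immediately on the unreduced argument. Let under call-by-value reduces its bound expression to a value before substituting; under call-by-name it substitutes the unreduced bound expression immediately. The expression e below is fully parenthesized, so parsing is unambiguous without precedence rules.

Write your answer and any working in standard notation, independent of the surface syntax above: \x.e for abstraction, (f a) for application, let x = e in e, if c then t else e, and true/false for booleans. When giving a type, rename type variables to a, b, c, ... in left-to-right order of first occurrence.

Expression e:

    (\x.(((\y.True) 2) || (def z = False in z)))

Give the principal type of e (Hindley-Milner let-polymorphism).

Derivation:
\y._ : b -> Bool
  unify b -> Bool ~ Int -> c
  unify b ~ Int
  unify Bool ~ c
_ _ : Bool
  unify Bool ~ Bool
let z : Bool
z : Bool
  unify Bool ~ Bool
\x._ : a -> Bool

Answer: a -> Bool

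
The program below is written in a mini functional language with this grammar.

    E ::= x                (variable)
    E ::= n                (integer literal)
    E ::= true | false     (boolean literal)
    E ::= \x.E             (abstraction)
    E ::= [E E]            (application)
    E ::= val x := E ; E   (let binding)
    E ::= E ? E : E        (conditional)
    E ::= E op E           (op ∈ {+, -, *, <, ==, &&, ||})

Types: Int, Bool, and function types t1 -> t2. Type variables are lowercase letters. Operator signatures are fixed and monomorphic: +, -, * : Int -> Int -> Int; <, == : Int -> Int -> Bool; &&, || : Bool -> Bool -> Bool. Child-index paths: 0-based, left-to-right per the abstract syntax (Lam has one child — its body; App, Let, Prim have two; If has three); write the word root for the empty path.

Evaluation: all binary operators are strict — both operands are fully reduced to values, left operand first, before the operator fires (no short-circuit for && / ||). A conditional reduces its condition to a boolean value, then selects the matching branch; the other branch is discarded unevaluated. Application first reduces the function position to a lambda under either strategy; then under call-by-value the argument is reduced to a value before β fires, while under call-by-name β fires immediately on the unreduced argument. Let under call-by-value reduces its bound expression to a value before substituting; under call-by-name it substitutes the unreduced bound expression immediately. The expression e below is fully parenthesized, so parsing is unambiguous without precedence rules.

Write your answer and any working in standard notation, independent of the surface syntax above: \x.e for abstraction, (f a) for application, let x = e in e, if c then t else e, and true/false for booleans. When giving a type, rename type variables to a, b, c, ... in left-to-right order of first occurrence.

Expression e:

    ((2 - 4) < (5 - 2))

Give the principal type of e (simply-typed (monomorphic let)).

Answer: Bool

Trace:
  unify Int ~ Int
  unify Int ~ Int
  unify Int ~ Int
  unify Int ~ Int
  unify Int ~ Int
  unify Int ~ Int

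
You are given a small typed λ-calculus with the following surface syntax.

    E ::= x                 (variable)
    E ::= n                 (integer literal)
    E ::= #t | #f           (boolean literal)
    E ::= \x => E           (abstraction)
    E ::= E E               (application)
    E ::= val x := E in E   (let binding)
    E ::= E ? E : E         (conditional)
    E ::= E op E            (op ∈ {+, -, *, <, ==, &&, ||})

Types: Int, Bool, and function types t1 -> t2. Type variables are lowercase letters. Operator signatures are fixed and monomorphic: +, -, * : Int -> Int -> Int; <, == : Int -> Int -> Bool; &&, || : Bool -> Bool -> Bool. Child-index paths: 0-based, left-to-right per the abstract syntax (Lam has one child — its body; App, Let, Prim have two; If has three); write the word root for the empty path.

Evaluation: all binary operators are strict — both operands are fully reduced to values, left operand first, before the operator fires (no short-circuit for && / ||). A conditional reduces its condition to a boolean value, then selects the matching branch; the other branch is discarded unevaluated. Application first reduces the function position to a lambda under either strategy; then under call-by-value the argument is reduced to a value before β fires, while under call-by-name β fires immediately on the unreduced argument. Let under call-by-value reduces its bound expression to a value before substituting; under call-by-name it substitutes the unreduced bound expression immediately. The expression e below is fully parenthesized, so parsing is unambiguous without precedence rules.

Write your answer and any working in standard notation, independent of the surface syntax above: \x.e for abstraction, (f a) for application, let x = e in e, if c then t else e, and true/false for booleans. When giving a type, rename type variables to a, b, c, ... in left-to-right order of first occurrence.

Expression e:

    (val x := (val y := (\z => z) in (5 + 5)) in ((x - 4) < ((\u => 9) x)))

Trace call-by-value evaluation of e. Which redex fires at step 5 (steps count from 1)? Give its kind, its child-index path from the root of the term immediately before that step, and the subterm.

Answer: beta at 1 : ((\u.9) 10)

Working:
step 0: (let x = (let y = (\z.z) in (5 + 5)) in ((x - 4) < ((\u.9) x)))
step 1: [let@0] (let x = (5 + 5) in ((x - 4) < ((\u.9) x)))
step 2: [delta@0] (let x = 10 in ((x - 4) < ((\u.9) x)))
step 3: [let@root] ((10 - 4) < ((\u.9) 10))
step 4: [delta@0] (6 < ((\u.9) 10))
step 5: [beta@1] (6 < 9)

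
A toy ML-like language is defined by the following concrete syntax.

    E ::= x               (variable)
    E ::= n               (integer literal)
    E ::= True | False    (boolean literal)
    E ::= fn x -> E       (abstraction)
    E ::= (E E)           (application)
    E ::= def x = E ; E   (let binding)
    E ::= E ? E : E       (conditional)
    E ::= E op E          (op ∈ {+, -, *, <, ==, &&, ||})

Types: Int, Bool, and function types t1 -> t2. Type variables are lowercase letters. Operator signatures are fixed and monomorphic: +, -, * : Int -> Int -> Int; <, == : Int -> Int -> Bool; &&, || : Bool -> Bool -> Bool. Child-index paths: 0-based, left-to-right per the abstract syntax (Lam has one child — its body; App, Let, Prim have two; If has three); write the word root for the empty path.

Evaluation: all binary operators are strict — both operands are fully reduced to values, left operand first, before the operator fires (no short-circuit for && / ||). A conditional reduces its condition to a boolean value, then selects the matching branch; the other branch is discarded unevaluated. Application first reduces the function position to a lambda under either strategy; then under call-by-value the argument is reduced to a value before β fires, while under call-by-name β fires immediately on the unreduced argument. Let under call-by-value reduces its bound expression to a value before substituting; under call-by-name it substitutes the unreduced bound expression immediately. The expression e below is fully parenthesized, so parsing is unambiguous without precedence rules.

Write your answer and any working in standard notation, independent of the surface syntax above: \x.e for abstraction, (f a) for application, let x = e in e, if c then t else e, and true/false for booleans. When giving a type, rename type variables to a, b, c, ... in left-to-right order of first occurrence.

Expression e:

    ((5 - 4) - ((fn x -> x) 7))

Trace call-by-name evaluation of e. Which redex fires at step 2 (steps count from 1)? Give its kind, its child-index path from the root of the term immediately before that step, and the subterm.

Answer: beta at 1 : ((\x.x) 7)

Derivation:
step 0: ((5 - 4) - ((\x.x) 7))
step 1: [delta@0] (1 - ((\x.x) 7))
step 2: [beta@1] (1 - 7)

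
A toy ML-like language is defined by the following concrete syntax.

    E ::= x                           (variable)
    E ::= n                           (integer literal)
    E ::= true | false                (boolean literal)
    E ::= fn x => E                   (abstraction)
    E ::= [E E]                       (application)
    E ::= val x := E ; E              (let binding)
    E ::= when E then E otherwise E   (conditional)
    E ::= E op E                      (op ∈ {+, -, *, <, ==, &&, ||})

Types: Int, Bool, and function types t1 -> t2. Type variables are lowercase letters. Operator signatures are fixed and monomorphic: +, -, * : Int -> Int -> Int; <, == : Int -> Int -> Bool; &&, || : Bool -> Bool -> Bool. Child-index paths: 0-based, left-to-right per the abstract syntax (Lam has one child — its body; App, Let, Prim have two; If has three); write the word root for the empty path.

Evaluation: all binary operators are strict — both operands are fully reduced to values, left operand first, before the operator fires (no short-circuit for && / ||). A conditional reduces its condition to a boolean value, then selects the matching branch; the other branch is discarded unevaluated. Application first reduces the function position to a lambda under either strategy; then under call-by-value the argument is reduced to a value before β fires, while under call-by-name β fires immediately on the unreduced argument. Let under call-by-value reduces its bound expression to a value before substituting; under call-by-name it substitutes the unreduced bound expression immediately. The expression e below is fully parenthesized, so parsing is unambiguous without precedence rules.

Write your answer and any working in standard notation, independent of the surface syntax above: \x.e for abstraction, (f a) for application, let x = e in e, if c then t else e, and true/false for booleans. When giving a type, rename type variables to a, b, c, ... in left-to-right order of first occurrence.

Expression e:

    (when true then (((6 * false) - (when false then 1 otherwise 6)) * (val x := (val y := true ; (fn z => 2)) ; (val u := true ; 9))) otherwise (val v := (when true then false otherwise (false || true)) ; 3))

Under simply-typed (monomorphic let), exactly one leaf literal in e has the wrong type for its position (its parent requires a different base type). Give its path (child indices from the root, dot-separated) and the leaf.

Answer: 1.0.0.1 : false

Working:
  unify Bool ~ Bool
  unify Int ~ Int
  unify Bool ~ Int
  FAIL: mismatch Bool ~ Int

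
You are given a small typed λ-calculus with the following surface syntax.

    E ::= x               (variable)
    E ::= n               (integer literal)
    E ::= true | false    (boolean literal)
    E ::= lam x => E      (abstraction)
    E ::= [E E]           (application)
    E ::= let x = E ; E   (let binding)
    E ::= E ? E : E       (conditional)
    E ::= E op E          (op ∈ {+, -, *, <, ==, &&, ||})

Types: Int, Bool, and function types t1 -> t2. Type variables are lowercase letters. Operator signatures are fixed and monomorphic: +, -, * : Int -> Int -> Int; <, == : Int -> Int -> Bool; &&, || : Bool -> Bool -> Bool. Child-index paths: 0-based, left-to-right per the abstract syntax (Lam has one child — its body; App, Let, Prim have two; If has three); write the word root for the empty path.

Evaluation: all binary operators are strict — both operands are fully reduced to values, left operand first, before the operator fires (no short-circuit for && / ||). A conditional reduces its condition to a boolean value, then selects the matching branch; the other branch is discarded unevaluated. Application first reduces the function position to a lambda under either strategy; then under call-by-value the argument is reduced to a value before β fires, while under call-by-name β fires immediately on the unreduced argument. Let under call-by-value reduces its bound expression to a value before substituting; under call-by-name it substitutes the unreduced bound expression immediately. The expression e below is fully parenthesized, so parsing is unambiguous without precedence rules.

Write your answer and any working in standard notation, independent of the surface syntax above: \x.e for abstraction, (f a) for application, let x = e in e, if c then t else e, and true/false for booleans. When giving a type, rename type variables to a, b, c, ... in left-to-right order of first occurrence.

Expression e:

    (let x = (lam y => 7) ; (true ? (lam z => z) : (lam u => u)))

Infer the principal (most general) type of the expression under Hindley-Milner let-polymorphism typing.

Answer: a -> a

Trace:
\y._ : a -> Int
let x : forall. a -> Int
  unify Bool ~ Bool
z : b
\z._ : b -> b
u : c
\u._ : c -> c
  unify b -> b ~ c -> c
  unify b ~ c
  unify c ~ c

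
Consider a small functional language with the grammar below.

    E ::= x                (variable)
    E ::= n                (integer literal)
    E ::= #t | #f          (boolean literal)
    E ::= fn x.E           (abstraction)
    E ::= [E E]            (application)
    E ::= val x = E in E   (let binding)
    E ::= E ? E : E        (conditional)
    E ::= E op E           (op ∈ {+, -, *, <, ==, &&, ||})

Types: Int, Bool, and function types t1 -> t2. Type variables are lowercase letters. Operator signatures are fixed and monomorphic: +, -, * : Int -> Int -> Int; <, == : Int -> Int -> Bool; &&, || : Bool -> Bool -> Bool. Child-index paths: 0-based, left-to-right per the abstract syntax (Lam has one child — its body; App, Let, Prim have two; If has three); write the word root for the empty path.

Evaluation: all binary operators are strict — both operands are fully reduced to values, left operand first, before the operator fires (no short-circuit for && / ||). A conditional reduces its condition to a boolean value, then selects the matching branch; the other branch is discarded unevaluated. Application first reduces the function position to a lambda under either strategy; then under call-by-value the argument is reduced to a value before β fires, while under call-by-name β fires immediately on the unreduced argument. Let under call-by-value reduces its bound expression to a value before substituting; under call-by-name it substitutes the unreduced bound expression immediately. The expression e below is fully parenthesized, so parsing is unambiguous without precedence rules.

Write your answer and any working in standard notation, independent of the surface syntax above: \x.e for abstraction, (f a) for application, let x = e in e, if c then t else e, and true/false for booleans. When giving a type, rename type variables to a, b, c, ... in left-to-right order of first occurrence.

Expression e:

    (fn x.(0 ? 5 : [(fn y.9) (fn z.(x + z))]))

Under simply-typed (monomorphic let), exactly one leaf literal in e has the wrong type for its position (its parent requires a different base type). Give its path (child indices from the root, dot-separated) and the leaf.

Answer: 0.0 : 0

Working:
  unify Int ~ Bool
  FAIL: mismatch Int ~ Bool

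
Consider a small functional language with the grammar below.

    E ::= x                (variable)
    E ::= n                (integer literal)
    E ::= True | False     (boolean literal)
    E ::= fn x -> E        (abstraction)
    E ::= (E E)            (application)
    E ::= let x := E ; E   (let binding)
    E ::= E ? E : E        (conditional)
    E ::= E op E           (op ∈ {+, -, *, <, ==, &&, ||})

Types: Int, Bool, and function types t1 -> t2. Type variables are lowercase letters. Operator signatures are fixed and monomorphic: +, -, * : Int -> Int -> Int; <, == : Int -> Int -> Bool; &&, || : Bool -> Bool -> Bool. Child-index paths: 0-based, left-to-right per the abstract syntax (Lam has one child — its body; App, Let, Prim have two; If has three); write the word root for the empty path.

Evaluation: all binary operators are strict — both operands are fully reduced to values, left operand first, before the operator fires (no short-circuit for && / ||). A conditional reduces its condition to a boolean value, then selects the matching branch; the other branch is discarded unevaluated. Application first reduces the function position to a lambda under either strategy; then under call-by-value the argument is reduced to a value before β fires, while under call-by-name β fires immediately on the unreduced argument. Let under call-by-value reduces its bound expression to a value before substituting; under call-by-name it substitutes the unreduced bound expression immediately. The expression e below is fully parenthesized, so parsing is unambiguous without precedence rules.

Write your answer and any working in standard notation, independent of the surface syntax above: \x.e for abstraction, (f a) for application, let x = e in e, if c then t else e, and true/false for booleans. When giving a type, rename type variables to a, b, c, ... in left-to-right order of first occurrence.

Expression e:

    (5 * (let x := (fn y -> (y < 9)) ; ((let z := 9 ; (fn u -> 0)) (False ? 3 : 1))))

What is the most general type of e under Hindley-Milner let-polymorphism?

Derivation:
  unify Int ~ Int
y : a
  unify a ~ Int
  unify Int ~ Int
\y._ : Int -> Bool
let x : Int -> Bool
let z : Int
\u._ : b -> Int
  unify Bool ~ Bool
  unify Int ~ Int
  unify b -> Int ~ Int -> c
  unify b ~ Int
  unify Int ~ c
_ _ : Int
  unify Int ~ Int

Answer: Int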